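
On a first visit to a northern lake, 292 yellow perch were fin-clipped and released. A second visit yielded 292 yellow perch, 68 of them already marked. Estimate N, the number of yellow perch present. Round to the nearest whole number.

N ≈ 1254

If marked individuals mix randomly, R/C ≈ M/N, giving N ≈ M·C/R.
N = (292 × 292) / 68 = 85264 / 68 ≈ 1253.9 → 1254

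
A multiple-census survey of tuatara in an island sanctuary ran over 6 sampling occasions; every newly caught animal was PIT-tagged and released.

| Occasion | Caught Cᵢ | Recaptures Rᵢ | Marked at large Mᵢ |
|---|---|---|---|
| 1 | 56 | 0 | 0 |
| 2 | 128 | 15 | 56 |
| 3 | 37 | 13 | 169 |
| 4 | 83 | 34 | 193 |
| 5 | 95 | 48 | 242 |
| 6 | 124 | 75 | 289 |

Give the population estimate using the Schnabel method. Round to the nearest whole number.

N ≈ 477

Σ MᵢCᵢ = 0·56 + 56·128 + 169·37 + 193·83 + 242·95 + 289·124 = 0 + 7168 + 6253 + 16019 + 22990 + 35836 = 88266
Σ Rᵢ = 0 + 15 + 13 + 34 + 48 + 75 = 185
N̂ = 88266 / 185 ≈ 477.1 → 477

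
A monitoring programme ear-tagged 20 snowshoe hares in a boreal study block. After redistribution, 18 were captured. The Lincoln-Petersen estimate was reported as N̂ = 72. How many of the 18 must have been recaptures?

R = 5

From N = M·C/R: R = M·C / N = 20·18 / 72 = 360 / 72 = 5.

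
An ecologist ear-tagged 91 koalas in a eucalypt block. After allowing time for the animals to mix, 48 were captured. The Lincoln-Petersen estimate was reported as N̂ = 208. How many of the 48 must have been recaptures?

R = 21

From N = M·C/R: R = M·C / N = 91·48 / 208 = 4368 / 208 = 21.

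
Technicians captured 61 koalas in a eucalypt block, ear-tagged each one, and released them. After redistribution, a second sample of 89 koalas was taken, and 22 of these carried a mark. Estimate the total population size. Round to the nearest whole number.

N ≈ 247

The marked fraction in the recapture sample should equal the marked fraction in the population: 22/89 = 61/N.
N = (61 × 89) / 22 = 5429 / 22 ≈ 246.8 → 247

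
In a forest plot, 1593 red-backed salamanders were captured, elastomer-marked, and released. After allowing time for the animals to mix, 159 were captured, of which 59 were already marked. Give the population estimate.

N = 4293

N = (1593 × 159) / 59 = 253287 / 59 = 4293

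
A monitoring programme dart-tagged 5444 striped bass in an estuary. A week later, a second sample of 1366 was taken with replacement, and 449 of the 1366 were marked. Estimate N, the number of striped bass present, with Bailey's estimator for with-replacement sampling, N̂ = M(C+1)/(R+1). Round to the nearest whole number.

N ≈ 16,538

N̂ = 5444·(1366+1)/(449+1) = 5444·1367/450 = 7441948/450 ≈ 16537.7 → 16538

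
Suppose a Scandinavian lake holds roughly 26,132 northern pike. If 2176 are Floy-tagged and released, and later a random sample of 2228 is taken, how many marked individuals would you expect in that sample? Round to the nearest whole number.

The marked fraction of the population is 2176/26132, so in a sample of 2228 expect C·(M/N) marked.
E[R] = 2176 × 2228 / 26132 = 4848128 / 26132 ≈ 185.5 → 186

expected recaptures ≈ 186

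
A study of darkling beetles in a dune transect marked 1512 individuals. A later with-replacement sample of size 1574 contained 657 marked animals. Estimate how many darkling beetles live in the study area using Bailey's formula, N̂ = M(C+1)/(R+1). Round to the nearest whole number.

N ≈ 3619

N̂ = 1512·(1574+1)/(657+1) = 1512·1575/658 = 2381400/658 ≈ 3619.1 → 3619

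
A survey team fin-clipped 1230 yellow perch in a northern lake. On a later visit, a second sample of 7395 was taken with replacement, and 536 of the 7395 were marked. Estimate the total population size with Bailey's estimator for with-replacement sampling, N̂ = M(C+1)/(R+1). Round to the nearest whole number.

N ≈ 16,941

N̂ = 1230·(7395+1)/(536+1) = 1230·7396/537 = 9097080/537 ≈ 16940.6 → 16941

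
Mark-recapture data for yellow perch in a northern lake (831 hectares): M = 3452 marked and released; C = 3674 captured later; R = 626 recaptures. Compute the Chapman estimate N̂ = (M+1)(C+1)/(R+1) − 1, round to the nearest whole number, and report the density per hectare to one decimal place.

N̂ = 3453·3675/627 − 1 = 12689775/627 − 1 ≈ 20237.9 → 20238
Density = N̂ / area = 20238 / 831 ≈ 24.35 → 24.4 per hectare

density ≈ 24.4 yellow perch per hectare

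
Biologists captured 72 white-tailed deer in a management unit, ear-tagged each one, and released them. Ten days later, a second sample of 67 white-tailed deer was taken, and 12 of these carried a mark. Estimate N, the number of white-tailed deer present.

N = 402

Lincoln-Petersen assumes M/N = R/C, so N = M·C / R.
N = (72 × 67) / 12 = 4824 / 12 = 402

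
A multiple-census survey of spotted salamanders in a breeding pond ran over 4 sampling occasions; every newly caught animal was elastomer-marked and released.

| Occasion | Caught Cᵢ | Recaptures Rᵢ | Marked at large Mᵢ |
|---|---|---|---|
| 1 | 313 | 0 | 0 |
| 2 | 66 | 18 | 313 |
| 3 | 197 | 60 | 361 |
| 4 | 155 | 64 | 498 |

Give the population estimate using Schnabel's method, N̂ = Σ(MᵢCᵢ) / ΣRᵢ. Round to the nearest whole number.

Σ MᵢCᵢ = 0·313 + 313·66 + 361·197 + 498·155 = 0 + 20658 + 71117 + 77190 = 168965
Σ Rᵢ = 0 + 18 + 60 + 64 = 142
N̂ = 168965 / 142 ≈ 1189.9 → 1190

N ≈ 1190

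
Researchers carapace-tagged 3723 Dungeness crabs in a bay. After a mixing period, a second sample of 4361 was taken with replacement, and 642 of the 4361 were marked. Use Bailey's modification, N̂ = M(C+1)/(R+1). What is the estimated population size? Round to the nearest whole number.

N̂ = 3723·(4361+1)/(642+1) = 3723·4362/643 = 16239726/643 ≈ 25256.2 → 25256

N ≈ 25,256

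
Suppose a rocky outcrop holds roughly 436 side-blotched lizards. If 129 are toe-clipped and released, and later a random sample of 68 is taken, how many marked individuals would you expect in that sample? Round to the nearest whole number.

expected recaptures ≈ 20

Expected recaptures E[R] = M·C / N.
E[R] = 129 × 68 / 436 = 8772 / 436 ≈ 20.1 → 20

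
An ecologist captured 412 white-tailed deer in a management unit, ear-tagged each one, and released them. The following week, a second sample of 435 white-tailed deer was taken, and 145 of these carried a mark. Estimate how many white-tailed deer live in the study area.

N = (412 × 435) / 145 = 179220 / 145 = 1236

N = 1236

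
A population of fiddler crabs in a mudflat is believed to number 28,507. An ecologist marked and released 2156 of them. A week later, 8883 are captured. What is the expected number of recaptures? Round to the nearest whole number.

Expected recaptures E[R] = M·C / N.
E[R] = 2156 × 8883 / 28507 = 19151748 / 28507 ≈ 671.8 → 672

expected recaptures ≈ 672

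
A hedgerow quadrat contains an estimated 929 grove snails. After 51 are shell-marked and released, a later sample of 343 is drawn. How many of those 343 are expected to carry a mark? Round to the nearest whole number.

The marked fraction of the population is 51/929, so in a sample of 343 expect C·(M/N) marked.
E[R] = 51 × 343 / 929 = 17493 / 929 ≈ 18.8 → 19

expected recaptures ≈ 19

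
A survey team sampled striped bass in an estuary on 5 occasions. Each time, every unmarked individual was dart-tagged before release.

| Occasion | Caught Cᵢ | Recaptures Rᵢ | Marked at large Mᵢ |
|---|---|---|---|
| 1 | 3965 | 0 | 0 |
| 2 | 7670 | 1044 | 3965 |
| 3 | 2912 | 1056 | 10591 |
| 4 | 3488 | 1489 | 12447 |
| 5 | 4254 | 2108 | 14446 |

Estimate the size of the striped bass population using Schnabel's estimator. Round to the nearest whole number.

N ≈ 29,159

Σ MᵢCᵢ = 0·3965 + 3965·7670 + 10591·2912 + 12447·3488 + 14446·4254 = 0 + 30411550 + 30840992 + 43415136 + 61453284 = 166120962
Σ Rᵢ = 0 + 1044 + 1056 + 1489 + 2108 = 5697
N̂ = 166120962 / 5697 ≈ 29159.4 → 29159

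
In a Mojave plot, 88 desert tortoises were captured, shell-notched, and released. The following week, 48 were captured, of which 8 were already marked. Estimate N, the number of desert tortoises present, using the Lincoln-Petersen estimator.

N = (88 × 48) / 8 = 4224 / 8 = 528

N = 528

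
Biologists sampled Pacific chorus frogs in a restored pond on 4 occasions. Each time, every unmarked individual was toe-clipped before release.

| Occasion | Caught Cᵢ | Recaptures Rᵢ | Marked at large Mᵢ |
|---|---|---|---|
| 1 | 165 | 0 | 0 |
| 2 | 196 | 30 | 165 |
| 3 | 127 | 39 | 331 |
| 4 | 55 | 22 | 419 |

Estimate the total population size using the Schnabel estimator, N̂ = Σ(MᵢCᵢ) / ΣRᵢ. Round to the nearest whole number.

N ≈ 1071

Σ MᵢCᵢ = 0·165 + 165·196 + 331·127 + 419·55 = 0 + 32340 + 42037 + 23045 = 97422
Σ Rᵢ = 0 + 30 + 39 + 22 = 91
N̂ = 97422 / 91 ≈ 1070.6 → 1071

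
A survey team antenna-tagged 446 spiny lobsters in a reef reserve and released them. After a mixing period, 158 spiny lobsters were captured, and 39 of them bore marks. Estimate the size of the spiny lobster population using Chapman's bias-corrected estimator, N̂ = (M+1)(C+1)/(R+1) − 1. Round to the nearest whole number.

N ≈ 1776

N̂ = (446+1)(158+1)/(39+1) − 1 = 447·159/40 − 1
= 71073/40 − 1 ≈ 1776.8 − 1 ≈ 1775.8 → 1776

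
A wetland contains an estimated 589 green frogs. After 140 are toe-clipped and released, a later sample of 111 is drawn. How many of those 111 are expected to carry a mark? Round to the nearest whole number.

Expected recaptures E[R] = M·C / N.
E[R] = 140 × 111 / 589 = 15540 / 589 ≈ 26.4 → 26

expected recaptures ≈ 26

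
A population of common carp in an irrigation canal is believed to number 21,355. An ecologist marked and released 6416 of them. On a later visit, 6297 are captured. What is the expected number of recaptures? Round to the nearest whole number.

Expected recaptures E[R] = M·C / N.
E[R] = 6416 × 6297 / 21355 = 40401552 / 21355 ≈ 1891.9 → 1892

expected recaptures ≈ 1892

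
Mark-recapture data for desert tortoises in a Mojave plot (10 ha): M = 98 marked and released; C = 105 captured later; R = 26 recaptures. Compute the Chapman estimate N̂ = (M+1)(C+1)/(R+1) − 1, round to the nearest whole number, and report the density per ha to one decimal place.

density ≈ 38.8 desert tortoises per ha

N̂ = 99·106/27 − 1 = 10494/27 − 1 ≈ 387.7 → 388
Density = N̂ / area = 388 / 10 ≈ 38.80 → 38.8 per ha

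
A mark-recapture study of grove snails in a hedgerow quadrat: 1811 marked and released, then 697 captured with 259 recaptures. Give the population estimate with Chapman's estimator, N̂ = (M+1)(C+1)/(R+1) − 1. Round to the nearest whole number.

N̂ = (1811+1)(697+1)/(259+1) − 1 = 1812·698/260 − 1
= 1264776/260 − 1 ≈ 4864.5 − 1 ≈ 4863.5 → 4864

N ≈ 4864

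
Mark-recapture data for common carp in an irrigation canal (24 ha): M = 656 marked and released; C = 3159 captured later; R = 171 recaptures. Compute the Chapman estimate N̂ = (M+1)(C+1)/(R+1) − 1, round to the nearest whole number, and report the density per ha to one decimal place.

N̂ = 657·3160/172 − 1 = 2076120/172 − 1 ≈ 12069.47 → 12069
Density = N̂ / area = 12069 / 24 ≈ 502.88 → 502.9 per ha

density ≈ 502.9 common carp per ha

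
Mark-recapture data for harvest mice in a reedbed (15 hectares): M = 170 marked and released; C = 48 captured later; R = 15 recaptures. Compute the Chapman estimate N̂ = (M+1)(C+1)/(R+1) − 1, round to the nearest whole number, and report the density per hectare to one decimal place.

N̂ = 171·49/16 − 1 = 8379/16 − 1 ≈ 522.7 → 523
Density = N̂ / area = 523 / 15 ≈ 34.87 → 34.9 per hectare

density ≈ 34.9 harvest mice per hectare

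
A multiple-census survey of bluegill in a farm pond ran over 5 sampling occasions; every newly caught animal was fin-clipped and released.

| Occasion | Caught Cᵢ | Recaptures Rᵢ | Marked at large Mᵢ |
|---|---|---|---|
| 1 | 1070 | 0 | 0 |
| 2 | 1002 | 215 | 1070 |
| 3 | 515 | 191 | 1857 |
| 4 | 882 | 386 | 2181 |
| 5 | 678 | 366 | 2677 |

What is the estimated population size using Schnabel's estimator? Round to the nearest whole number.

N ≈ 4980

Σ MᵢCᵢ = 0·1070 + 1070·1002 + 1857·515 + 2181·882 + 2677·678 = 0 + 1072140 + 956355 + 1923642 + 1815006 = 5767143
Σ Rᵢ = 0 + 215 + 191 + 386 + 366 = 1158
N̂ = 5767143 / 1158 ≈ 4980.3 → 4980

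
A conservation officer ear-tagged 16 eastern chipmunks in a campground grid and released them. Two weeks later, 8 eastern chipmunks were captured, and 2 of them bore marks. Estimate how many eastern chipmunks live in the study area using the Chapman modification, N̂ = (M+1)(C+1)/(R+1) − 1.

N = 50

N̂ = (16+1)(8+1)/(2+1) − 1 = 17·9/3 − 1
= 153/3 − 1 = 51 − 1 = 50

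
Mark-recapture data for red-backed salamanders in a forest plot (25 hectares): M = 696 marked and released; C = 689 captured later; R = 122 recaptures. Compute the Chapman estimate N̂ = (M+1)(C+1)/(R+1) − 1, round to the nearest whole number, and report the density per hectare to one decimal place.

density ≈ 156.4 red-backed salamanders per hectare

N̂ = 697·690/123 − 1 = 480930/123 − 1 = 3909
Density = N̂ / area = 3909 / 25 ≈ 156.36 → 156.4 per hectare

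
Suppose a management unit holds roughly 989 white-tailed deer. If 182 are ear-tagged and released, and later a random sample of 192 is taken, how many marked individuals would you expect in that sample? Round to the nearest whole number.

expected recaptures ≈ 35

The marked fraction of the population is 182/989, so in a sample of 192 expect C·(M/N) marked.
E[R] = 182 × 192 / 989 = 34944 / 989 ≈ 35.3 → 35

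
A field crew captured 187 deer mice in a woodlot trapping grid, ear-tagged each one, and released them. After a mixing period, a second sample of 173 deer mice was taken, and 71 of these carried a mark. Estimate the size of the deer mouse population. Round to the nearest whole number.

The marked fraction in the recapture sample should equal the marked fraction in the population: 71/173 = 187/N.
N = (187 × 173) / 71 = 32351 / 71 ≈ 455.6 → 456

N ≈ 456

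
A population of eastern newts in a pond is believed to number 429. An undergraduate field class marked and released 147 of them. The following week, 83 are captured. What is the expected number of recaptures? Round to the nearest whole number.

The marked fraction of the population is 147/429, so in a sample of 83 expect C·(M/N) marked.
E[R] = 147 × 83 / 429 = 12201 / 429 ≈ 28.4 → 28

expected recaptures ≈ 28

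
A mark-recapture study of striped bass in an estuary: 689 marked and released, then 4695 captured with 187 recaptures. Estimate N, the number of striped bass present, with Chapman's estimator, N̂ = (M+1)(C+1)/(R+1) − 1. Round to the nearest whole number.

N ≈ 17,234

N̂ = (689+1)(4695+1)/(187+1) − 1 = 690·4696/188 − 1
= 3240240/188 − 1 ≈ 17235.3 − 1 ≈ 17234.3 → 17234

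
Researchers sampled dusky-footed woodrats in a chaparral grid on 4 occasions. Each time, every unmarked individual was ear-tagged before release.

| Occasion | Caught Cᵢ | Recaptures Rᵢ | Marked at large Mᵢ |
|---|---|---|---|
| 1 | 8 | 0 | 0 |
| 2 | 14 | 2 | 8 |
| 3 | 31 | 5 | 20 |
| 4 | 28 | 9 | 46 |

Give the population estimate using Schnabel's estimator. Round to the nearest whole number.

Σ MᵢCᵢ = 0·8 + 8·14 + 20·31 + 46·28 = 0 + 112 + 620 + 1288 = 2020
Σ Rᵢ = 0 + 2 + 5 + 9 = 16
N̂ = 2020 / 16 ≈ 126.2 → 126

N ≈ 126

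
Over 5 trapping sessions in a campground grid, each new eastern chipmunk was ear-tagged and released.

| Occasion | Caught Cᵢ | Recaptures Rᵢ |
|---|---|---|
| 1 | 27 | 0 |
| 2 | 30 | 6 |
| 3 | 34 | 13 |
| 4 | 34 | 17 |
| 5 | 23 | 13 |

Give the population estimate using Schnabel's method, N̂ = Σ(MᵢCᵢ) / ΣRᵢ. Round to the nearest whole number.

N ≈ 144

Marked at large before each occasion: Mᵢ = Σⱼ<ᵢ (Cⱼ − Rⱼ) → M1=0, M2=27, M3=51, M4=72, M5=89
Σ MᵢCᵢ = 0·27 + 27·30 + 51·34 + 72·34 + 89·23 = 0 + 810 + 1734 + 2448 + 2047 = 7039
Σ Rᵢ = 0 + 6 + 13 + 17 + 13 = 49
N̂ = 7039 / 49 ≈ 143.7 → 144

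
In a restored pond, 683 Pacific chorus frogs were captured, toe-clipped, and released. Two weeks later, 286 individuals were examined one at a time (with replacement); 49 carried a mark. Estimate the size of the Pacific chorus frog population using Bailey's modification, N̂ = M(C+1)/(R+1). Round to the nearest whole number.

N̂ = 683·(286+1)/(49+1) = 683·287/50 = 196021/50 ≈ 3920.4 → 3920

N ≈ 3920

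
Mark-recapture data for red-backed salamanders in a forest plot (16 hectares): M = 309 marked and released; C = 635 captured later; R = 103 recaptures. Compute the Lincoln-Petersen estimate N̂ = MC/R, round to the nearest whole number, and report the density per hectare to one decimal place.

density ≈ 119.1 red-backed salamanders per hectare

N̂ = 309·635/103 = 196215/103 = 1905
Density = N̂ / area = 1905 / 16 ≈ 119.06 → 119.1 per hectare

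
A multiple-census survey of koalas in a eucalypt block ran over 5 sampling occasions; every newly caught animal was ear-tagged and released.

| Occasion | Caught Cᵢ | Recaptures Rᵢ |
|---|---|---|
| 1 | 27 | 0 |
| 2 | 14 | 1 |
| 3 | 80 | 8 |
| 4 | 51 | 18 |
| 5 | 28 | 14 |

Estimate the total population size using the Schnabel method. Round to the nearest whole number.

Marked at large before each occasion: Mᵢ = Σⱼ<ᵢ (Cⱼ − Rⱼ) → M1=0, M2=27, M3=40, M4=112, M5=145
Σ MᵢCᵢ = 0·27 + 27·14 + 40·80 + 112·51 + 145·28 = 0 + 378 + 3200 + 5712 + 4060 = 13350
Σ Rᵢ = 0 + 1 + 8 + 18 + 14 = 41
N̂ = 13350 / 41 ≈ 325.6 → 326

N ≈ 326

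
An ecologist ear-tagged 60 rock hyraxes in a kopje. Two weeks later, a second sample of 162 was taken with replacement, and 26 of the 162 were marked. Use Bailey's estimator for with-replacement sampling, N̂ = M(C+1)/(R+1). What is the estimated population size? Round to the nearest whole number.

N̂ = 60·(162+1)/(26+1) = 60·163/27 = 9780/27 ≈ 362.2 → 362

N ≈ 362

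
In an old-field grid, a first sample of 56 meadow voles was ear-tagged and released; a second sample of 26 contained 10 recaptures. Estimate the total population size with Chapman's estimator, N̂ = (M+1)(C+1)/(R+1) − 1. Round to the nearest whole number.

N ≈ 139

N̂ = (56+1)(26+1)/(10+1) − 1 = 57·27/11 − 1
= 1539/11 − 1 ≈ 139.9 − 1 ≈ 138.9 → 139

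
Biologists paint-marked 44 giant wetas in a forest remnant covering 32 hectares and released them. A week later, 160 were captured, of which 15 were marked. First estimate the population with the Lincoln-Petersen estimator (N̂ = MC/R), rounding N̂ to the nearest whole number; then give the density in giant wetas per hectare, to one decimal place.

N̂ = 44·160/15 = 7040/15 ≈ 469.3 → 469
Density = N̂ / area = 469 / 32 ≈ 14.66 → 14.7 per hectare

density ≈ 14.7 giant wetas per hectare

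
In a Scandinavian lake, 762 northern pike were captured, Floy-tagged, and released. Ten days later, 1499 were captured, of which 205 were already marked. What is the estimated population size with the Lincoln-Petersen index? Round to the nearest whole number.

The marked fraction in the recapture sample should equal the marked fraction in the population: 205/1499 = 762/N.
N = (762 × 1499) / 205 = 1142238 / 205 ≈ 5571.9 → 5572

N ≈ 5572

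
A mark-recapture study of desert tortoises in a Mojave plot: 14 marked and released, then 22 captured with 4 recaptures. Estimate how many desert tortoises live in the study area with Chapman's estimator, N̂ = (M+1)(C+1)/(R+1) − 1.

N = 68

N̂ = (14+1)(22+1)/(4+1) − 1 = 15·23/5 − 1
= 345/5 − 1 = 69 − 1 = 68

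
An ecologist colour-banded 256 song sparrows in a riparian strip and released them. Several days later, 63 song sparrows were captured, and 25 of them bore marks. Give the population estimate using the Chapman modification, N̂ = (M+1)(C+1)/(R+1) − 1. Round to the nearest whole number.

N̂ = (256+1)(63+1)/(25+1) − 1 = 257·64/26 − 1
= 16448/26 − 1 ≈ 632.6 − 1 ≈ 631.6 → 632

N ≈ 632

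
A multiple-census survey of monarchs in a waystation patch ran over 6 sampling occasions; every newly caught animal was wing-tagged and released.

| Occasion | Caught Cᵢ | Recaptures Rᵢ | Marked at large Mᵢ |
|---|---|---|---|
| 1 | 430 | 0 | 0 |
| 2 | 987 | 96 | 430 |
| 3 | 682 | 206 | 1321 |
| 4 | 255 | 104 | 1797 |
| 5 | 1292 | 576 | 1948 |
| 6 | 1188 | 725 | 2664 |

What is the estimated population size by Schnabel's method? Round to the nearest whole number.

N ≈ 4373

Σ MᵢCᵢ = 0·430 + 430·987 + 1321·682 + 1797·255 + 1948·1292 + 2664·1188 = 0 + 424410 + 900922 + 458235 + 2516816 + 3164832 = 7465215
Σ Rᵢ = 0 + 96 + 206 + 104 + 576 + 725 = 1707
N̂ = 7465215 / 1707 ≈ 4373.3 → 4373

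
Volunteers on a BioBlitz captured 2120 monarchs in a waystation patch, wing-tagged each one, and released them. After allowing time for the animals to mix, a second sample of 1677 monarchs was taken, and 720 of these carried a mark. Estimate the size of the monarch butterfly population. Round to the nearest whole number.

N = (2120 × 1677) / 720 = 3555240 / 720 ≈ 4937.8 → 4938

N ≈ 4938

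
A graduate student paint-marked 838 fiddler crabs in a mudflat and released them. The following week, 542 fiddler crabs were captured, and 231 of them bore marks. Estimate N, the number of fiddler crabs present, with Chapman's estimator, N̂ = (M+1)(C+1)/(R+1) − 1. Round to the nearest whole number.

N̂ = (838+1)(542+1)/(231+1) − 1 = 839·543/232 − 1
= 455577/232 − 1 ≈ 1963.7 − 1 ≈ 1962.7 → 1963

N ≈ 1963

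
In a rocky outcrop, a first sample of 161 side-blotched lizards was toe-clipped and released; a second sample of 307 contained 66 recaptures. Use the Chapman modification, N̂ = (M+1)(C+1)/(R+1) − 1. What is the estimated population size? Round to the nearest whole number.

N̂ = (161+1)(307+1)/(66+1) − 1 = 162·308/67 − 1
= 49896/67 − 1 ≈ 744.7 − 1 ≈ 743.7 → 744

N ≈ 744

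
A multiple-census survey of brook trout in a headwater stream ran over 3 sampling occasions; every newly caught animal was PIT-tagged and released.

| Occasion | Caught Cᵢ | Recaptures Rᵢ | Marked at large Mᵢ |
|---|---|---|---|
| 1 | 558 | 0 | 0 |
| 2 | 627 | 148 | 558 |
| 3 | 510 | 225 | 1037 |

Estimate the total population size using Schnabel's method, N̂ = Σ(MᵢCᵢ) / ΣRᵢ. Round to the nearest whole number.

Σ MᵢCᵢ = 0·558 + 558·627 + 1037·510 = 0 + 349866 + 528870 = 878736
Σ Rᵢ = 0 + 148 + 225 = 373
N̂ = 878736 / 373 ≈ 2355.9 → 2356

N ≈ 2356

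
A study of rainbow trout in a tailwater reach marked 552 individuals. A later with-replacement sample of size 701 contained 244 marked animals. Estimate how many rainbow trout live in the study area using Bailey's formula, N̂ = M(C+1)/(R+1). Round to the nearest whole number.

N̂ = 552·(701+1)/(244+1) = 552·702/245 = 387504/245 ≈ 1581.6 → 1582

N ≈ 1582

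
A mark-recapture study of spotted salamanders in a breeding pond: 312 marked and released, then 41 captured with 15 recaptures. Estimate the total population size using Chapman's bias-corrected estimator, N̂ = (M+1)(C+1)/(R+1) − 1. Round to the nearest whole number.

N ≈ 821

N̂ = (312+1)(41+1)/(15+1) − 1 = 313·42/16 − 1
= 13146/16 − 1 ≈ 821.6 − 1 ≈ 820.6 → 821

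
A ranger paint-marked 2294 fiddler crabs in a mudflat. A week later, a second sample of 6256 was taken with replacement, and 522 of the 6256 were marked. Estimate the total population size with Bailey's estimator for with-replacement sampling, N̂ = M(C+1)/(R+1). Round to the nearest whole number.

N̂ = 2294·(6256+1)/(522+1) = 2294·6257/523 = 14353558/523 ≈ 27444.7 → 27445

N ≈ 27,445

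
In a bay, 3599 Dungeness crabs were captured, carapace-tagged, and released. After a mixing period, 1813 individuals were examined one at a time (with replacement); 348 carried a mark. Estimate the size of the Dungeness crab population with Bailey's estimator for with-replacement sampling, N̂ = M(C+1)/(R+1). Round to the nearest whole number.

N̂ = 3599·(1813+1)/(348+1) = 3599·1814/349 = 6528586/349 ≈ 18706.6 → 18707

N ≈ 18,707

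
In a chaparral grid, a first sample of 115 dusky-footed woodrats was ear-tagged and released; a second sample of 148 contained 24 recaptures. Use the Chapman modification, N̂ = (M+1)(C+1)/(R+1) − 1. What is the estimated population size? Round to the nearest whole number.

N̂ = (115+1)(148+1)/(24+1) − 1 = 116·149/25 − 1
= 17284/25 − 1 ≈ 691.4 − 1 ≈ 690.4 → 690

N ≈ 690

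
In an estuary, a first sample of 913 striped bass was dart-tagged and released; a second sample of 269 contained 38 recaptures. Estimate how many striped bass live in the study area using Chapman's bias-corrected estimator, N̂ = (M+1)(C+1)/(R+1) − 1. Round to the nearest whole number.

N̂ = (913+1)(269+1)/(38+1) − 1 = 914·270/39 − 1
= 246780/39 − 1 ≈ 6327.7 − 1 ≈ 6326.7 → 6327

N ≈ 6327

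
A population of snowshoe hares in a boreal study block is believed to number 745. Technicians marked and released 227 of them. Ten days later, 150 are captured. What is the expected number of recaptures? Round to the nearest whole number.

expected recaptures ≈ 46

Expected recaptures E[R] = M·C / N.
E[R] = 227 × 150 / 745 = 34050 / 745 ≈ 45.7 → 46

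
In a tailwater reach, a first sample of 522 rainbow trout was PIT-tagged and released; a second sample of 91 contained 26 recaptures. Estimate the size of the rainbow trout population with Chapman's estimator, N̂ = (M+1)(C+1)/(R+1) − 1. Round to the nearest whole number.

N ≈ 1781

N̂ = (522+1)(91+1)/(26+1) − 1 = 523·92/27 − 1
= 48116/27 − 1 ≈ 1782.1 − 1 ≈ 1781.1 → 1781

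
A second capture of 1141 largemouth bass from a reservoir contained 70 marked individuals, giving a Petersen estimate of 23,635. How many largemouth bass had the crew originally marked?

M = 1450

From N = M·C/R: M = N·R / C = 23635·70 / 1141 = 1654450 / 1141 = 1450.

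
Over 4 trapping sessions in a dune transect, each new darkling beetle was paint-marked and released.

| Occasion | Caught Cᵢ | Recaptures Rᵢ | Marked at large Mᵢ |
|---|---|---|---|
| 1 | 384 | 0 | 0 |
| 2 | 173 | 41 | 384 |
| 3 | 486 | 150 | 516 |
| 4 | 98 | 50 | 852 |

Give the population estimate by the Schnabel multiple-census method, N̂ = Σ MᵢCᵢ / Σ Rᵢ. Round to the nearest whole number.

Σ MᵢCᵢ = 0·384 + 384·173 + 516·486 + 852·98 = 0 + 66432 + 250776 + 83496 = 400704
Σ Rᵢ = 0 + 41 + 150 + 50 = 241
N̂ = 400704 / 241 ≈ 1662.7 → 1663

N ≈ 1663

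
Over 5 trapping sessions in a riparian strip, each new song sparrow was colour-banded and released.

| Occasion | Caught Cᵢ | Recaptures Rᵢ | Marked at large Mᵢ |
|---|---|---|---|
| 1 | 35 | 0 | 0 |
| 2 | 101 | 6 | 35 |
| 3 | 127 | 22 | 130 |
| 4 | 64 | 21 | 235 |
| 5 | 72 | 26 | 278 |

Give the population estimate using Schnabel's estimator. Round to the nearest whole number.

N ≈ 735

Σ MᵢCᵢ = 0·35 + 35·101 + 130·127 + 235·64 + 278·72 = 0 + 3535 + 16510 + 15040 + 20016 = 55101
Σ Rᵢ = 0 + 6 + 22 + 21 + 26 = 75
N̂ = 55101 / 75 ≈ 734.7 → 735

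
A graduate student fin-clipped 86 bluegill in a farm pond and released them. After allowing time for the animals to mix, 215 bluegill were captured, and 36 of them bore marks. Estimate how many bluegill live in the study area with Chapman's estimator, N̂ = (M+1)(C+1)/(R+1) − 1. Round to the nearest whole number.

N ≈ 507

N̂ = (86+1)(215+1)/(36+1) − 1 = 87·216/37 − 1
= 18792/37 − 1 ≈ 507.9 − 1 ≈ 506.9 → 507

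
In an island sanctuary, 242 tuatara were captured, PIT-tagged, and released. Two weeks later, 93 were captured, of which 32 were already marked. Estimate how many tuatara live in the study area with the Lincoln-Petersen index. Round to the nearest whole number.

N ≈ 703

The marked fraction in the recapture sample should equal the marked fraction in the population: 32/93 = 242/N.
N = (242 × 93) / 32 = 22506 / 32 ≈ 703.3 → 703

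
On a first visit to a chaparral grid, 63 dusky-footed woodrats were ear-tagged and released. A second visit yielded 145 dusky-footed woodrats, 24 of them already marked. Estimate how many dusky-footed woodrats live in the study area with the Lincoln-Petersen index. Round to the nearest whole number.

N ≈ 381

Lincoln-Petersen assumes M/N = R/C, so N = M·C / R.
N = (63 × 145) / 24 = 9135 / 24 ≈ 380.6 → 381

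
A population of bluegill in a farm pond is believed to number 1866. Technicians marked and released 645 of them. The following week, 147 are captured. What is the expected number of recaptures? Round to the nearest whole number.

The marked fraction of the population is 645/1866, so in a sample of 147 expect C·(M/N) marked.
E[R] = 645 × 147 / 1866 = 94815 / 1866 ≈ 50.8 → 51

expected recaptures ≈ 51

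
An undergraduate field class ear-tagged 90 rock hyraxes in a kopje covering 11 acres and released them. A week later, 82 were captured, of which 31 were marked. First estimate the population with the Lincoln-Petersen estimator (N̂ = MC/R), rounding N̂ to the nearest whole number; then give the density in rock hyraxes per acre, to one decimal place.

density ≈ 21.6 rock hyraxes per acre

N̂ = 90·82/31 = 7380/31 ≈ 238.1 → 238
Density = N̂ / area = 238 / 11 ≈ 21.64 → 21.6 per acre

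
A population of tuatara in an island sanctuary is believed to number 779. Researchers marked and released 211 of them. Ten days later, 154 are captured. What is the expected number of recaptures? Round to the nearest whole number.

The marked fraction of the population is 211/779, so in a sample of 154 expect C·(M/N) marked.
E[R] = 211 × 154 / 779 = 32494 / 779 ≈ 41.7 → 42

expected recaptures ≈ 42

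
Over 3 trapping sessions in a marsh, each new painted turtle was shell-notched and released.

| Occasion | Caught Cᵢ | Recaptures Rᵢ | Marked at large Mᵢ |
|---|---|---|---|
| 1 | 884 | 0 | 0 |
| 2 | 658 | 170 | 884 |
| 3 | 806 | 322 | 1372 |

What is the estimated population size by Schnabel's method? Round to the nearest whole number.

Σ MᵢCᵢ = 0·884 + 884·658 + 1372·806 = 0 + 581672 + 1105832 = 1687504
Σ Rᵢ = 0 + 170 + 322 = 492
N̂ = 1687504 / 492 ≈ 3429.9 → 3430

N ≈ 3430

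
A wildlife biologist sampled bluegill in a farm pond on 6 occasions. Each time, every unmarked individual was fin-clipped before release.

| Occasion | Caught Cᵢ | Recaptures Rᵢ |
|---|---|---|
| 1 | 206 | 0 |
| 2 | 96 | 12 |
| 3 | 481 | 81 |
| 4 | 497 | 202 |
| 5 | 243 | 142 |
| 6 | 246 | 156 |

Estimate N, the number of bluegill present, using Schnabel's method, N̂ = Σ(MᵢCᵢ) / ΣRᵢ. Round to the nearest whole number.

Marked at large before each occasion: Mᵢ = Σⱼ<ᵢ (Cⱼ − Rⱼ) → M1=0, M2=206, M3=290, M4=690, M5=985, M6=1086
Σ MᵢCᵢ = 0·206 + 206·96 + 290·481 + 690·497 + 985·243 + 1086·246 = 0 + 19776 + 139490 + 342930 + 239355 + 267156 = 1008707
Σ Rᵢ = 0 + 12 + 81 + 202 + 142 + 156 = 593
N̂ = 1008707 / 593 ≈ 1701.0 → 1701

N ≈ 1701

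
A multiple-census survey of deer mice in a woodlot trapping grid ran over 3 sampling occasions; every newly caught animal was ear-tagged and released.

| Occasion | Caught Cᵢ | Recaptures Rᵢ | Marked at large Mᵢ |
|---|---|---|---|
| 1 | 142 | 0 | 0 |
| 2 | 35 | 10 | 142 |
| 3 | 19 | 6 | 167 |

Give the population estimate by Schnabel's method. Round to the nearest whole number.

N ≈ 509

Σ MᵢCᵢ = 0·142 + 142·35 + 167·19 = 0 + 4970 + 3173 = 8143
Σ Rᵢ = 0 + 10 + 6 = 16
N̂ = 8143 / 16 ≈ 508.9 → 509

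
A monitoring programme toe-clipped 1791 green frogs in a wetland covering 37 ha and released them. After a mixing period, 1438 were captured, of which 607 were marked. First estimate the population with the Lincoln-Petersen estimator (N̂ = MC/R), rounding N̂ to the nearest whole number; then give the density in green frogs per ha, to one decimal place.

N̂ = 1791·1438/607 = 2575458/607 ≈ 4242.9 → 4243
Density = N̂ / area = 4243 / 37 ≈ 114.68 → 114.7 per ha

density ≈ 114.7 green frogs per ha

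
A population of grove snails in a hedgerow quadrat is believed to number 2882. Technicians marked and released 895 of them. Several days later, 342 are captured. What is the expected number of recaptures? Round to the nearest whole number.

Expected recaptures E[R] = M·C / N.
E[R] = 895 × 342 / 2882 = 306090 / 2882 ≈ 106.2 → 106

expected recaptures ≈ 106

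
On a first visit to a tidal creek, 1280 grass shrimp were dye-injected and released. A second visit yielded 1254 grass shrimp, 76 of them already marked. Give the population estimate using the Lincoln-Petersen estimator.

N = 21,120

N = (1280 × 1254) / 76 = 1605120 / 76 = 21120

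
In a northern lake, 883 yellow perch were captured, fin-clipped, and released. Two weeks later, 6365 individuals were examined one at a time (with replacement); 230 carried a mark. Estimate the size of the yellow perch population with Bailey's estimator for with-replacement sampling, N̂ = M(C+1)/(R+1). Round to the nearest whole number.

N̂ = 883·(6365+1)/(230+1) = 883·6366/231 = 5621178/231 ≈ 24334.1 → 24334

N ≈ 24,334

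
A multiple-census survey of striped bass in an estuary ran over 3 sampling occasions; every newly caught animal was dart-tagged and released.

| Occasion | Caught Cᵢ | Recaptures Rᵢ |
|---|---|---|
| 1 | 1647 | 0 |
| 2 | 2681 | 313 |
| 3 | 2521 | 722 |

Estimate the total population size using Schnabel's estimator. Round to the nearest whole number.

Marked at large before each occasion: Mᵢ = Σⱼ<ᵢ (Cⱼ − Rⱼ) → M1=0, M2=1647, M3=4015
Σ MᵢCᵢ = 0·1647 + 1647·2681 + 4015·2521 = 0 + 4415607 + 10121815 = 14537422
Σ Rᵢ = 0 + 313 + 722 = 1035
N̂ = 14537422 / 1035 ≈ 14045.8 → 14046

N ≈ 14,046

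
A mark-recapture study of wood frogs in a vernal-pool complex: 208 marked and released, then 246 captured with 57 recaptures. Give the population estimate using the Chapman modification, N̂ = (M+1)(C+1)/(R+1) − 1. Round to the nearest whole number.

N̂ = (208+1)(246+1)/(57+1) − 1 = 209·247/58 − 1
= 51623/58 − 1 ≈ 890.1 − 1 ≈ 889.1 → 889

N ≈ 889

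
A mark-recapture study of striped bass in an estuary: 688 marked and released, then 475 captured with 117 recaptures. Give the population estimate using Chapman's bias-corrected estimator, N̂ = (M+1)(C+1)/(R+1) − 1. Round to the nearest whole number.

N ≈ 2778

N̂ = (688+1)(475+1)/(117+1) − 1 = 689·476/118 − 1
= 327964/118 − 1 ≈ 2779.4 − 1 ≈ 2778.4 → 2778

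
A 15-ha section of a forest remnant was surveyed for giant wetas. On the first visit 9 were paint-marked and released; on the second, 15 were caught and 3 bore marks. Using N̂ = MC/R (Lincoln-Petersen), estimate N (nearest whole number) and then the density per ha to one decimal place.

N̂ = 9·15/3 = 135/3 = 45
Density = N̂ / area = 45 / 15 = 3.0 per ha

density ≈ 3.0 giant wetas per ha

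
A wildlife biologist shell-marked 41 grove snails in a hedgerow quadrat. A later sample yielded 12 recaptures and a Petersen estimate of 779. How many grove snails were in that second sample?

C = 228

From N = M·C/R: C = N·R / M = 779·12 / 41 = 9348 / 41 = 228.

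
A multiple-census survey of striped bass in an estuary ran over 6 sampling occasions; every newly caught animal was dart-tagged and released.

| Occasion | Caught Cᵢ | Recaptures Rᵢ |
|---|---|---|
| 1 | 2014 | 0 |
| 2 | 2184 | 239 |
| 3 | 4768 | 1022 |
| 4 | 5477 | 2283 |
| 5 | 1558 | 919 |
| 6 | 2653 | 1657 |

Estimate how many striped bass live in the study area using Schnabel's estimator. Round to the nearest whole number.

N ≈ 18,475

Marked at large before each occasion: Mᵢ = Σⱼ<ᵢ (Cⱼ − Rⱼ) → M1=0, M2=2014, M3=3959, M4=7705, M5=10899, M6=11538
Σ MᵢCᵢ = 0·2014 + 2014·2184 + 3959·4768 + 7705·5477 + 10899·1558 + 11538·2653 = 0 + 4398576 + 18876512 + 42200285 + 16980642 + 30610314 = 113066329
Σ Rᵢ = 0 + 239 + 1022 + 2283 + 919 + 1657 = 6120
N̂ = 113066329 / 6120 ≈ 18474.9 → 18475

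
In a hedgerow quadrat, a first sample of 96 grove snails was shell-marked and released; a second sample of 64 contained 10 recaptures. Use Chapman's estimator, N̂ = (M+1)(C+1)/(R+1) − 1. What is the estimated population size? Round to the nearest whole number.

N̂ = (96+1)(64+1)/(10+1) − 1 = 97·65/11 − 1
= 6305/11 − 1 ≈ 573.2 − 1 ≈ 572.2 → 572

N ≈ 572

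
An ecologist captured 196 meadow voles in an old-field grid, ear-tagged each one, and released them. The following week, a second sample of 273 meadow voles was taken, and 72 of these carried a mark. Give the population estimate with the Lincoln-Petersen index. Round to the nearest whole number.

Lincoln-Petersen assumes M/N = R/C, so N = M·C / R.
N = (196 × 273) / 72 = 53508 / 72 ≈ 743.2 → 743

N ≈ 743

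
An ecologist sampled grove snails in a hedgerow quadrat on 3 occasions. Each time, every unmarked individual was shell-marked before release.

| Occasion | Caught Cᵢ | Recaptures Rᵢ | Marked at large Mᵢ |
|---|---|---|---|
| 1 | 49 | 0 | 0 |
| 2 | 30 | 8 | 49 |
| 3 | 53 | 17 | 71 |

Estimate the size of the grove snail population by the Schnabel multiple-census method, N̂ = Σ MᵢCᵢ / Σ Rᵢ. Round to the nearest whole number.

Σ MᵢCᵢ = 0·49 + 49·30 + 71·53 = 0 + 1470 + 3763 = 5233
Σ Rᵢ = 0 + 8 + 17 = 25
N̂ = 5233 / 25 ≈ 209.3 → 209

N ≈ 209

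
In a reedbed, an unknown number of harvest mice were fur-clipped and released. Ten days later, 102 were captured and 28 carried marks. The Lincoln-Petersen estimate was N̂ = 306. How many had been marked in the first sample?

M = 84

From N = M·C/R: M = N·R / C = 306·28 / 102 = 8568 / 102 = 84.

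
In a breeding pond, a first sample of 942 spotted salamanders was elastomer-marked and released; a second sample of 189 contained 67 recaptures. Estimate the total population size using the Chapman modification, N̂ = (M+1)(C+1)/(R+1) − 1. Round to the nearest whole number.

N̂ = (942+1)(189+1)/(67+1) − 1 = 943·190/68 − 1
= 179170/68 − 1 ≈ 2634.9 − 1 ≈ 2633.9 → 2634

N ≈ 2634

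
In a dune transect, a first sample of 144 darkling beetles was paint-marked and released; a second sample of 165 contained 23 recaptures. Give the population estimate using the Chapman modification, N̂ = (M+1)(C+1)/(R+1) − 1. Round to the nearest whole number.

N ≈ 1002

N̂ = (144+1)(165+1)/(23+1) − 1 = 145·166/24 − 1
= 24070/24 − 1 ≈ 1002.9 − 1 ≈ 1001.9 → 1002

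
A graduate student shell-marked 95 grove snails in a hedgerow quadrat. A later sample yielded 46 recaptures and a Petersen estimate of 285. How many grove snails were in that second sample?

From N = M·C/R: C = N·R / M = 285·46 / 95 = 13110 / 95 = 138.

C = 138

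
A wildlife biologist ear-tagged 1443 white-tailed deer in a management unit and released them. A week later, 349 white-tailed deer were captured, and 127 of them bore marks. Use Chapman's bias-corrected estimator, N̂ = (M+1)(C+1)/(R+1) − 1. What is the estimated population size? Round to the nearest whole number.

N̂ = (1443+1)(349+1)/(127+1) − 1 = 1444·350/128 − 1
= 505400/128 − 1 ≈ 3948.4 − 1 ≈ 3947.4 → 3947

N ≈ 3947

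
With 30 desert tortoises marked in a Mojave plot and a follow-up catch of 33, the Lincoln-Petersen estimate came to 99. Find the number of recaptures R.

From N = M·C/R: R = M·C / N = 30·33 / 99 = 990 / 99 = 10.

R = 10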